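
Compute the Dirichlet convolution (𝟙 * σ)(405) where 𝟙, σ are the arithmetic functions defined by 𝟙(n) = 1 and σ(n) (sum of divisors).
(𝟙 * σ)(405) = 1253

Divisors of 405: [1, 3, 5, 9, 15, 27, 45, 81, 135, 405]. For each d | 405:
  d = 1: 𝟙(1) · σ(405/1) = 1 · 726 = 726
  d = 3: 𝟙(3) · σ(405/3) = 1 · 240 = 240
  d = 5: 𝟙(5) · σ(405/5) = 1 · 121 = 121
  d = 9: 𝟙(9) · σ(405/9) = 1 · 78 = 78
  d = 15: 𝟙(15) · σ(405/15) = 1 · 40 = 40
  d = 27: 𝟙(27) · σ(405/27) = 1 · 24 = 24
  d = 45: 𝟙(45) · σ(405/45) = 1 · 13 = 13
  d = 81: 𝟙(81) · σ(405/81) = 1 · 6 = 6
  d = 135: 𝟙(135) · σ(405/135) = 1 · 4 = 4
  d = 405: 𝟙(405) · σ(405/405) = 1 · 1 = 1
Summing: (𝟙 * σ)(405) = 726 + 240 + 121 + 78 + 40 + 24 + 13 + 6 + 4 + 1 = 1253.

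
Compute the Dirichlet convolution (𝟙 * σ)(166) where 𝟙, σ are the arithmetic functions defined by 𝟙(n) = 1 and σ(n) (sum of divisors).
(𝟙 * σ)(166) = 340

Divisors of 166: [1, 2, 83, 166]. For each d | 166:
  d = 1: 𝟙(1) · σ(166/1) = 1 · 252 = 252
  d = 2: 𝟙(2) · σ(166/2) = 1 · 84 = 84
  d = 83: 𝟙(83) · σ(166/83) = 1 · 3 = 3
  d = 166: 𝟙(166) · σ(166/166) = 1 · 1 = 1
Summing: (𝟙 * σ)(166) = 252 + 84 + 3 + 1 = 340.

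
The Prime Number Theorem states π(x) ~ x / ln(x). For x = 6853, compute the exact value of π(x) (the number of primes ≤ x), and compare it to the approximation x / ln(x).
π(6853) = 881;  x/ln(x) ≈ 775.89;  relative error ≈ 11.93%.

Directly count primes up to 6853: π(6853) = 881. The PNT approximation gives 6853/ln(6853) ≈ 6853/8.83244 ≈ 775.89. Relative error (π(x) − x/ln(x)) / π(x) ≈ 11.93%; the approximation is known to undercount slightly (Li(x) is a better estimate).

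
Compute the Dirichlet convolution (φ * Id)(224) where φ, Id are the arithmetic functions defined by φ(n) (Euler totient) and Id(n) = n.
(φ * Id)(224) = 1456

Divisors of 224: [1, 2, 4, 7, 8, 14, 16, 28, 32, 56, 112, 224]. For each d | 224:
  d = 1: φ(1) · Id(224/1) = 1 · 224 = 224
  d = 2: φ(2) · Id(224/2) = 1 · 112 = 112
  d = 4: φ(4) · Id(224/4) = 2 · 56 = 112
  d = 7: φ(7) · Id(224/7) = 6 · 32 = 192
  d = 8: φ(8) · Id(224/8) = 4 · 28 = 112
  d = 14: φ(14) · Id(224/14) = 6 · 16 = 96
  d = 16: φ(16) · Id(224/16) = 8 · 14 = 112
  d = 28: φ(28) · Id(224/28) = 12 · 8 = 96
  d = 32: φ(32) · Id(224/32) = 16 · 7 = 112
  d = 56: φ(56) · Id(224/56) = 24 · 4 = 96
  d = 112: φ(112) · Id(224/112) = 48 · 2 = 96
  d = 224: φ(224) · Id(224/224) = 96 · 1 = 96
Summing: (φ * Id)(224) = 224 + 112 + 112 + 192 + 112 + 96 + 112 + 96 + 112 + 96 + 96 + 96 = 1456.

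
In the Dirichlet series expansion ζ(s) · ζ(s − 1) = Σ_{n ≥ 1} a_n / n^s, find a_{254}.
σ(254) = 384

In the product (Σ m^0/m^s)(Σ k / k^s) = Σ (Σ_{d | n} d) / n^s, the coefficient of 1/n^s is σ(n) = Σ_{d | n} d. For n = 254, divisors are [1, 2, 127, 254]; summing: σ(254) = 384.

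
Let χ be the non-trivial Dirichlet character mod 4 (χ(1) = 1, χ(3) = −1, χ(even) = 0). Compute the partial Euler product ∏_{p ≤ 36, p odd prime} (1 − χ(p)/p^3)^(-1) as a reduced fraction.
∏ = 16829566118167783909225/17369167366519535960064

The odd primes p ≤ 36 are [3, 5, 7, 11, 13, 17, 19, 23, 29, 31]. For each, χ(p) = 1 if p ≡ 1 mod 4, χ(p) = −1 if p ≡ 3 mod 4. Taking (1 − χ(p)/p^3)^(-1) = p^3/(p^3 − χ(p)): (1 − (-1)/3^3)^(-1) · (1 − (1)/5^3)^(-1) · (1 − (-1)/7^3)^(-1) · (1 − (-1)/11^3)^(-1) · (1 − (1)/13^3)^(-1) · (1 − (1)/17^3)^(-1) · (1 − (-1)/19^3)^(-1) · (1 − (-1)/23^3)^(-1) · (1 − (1)/29^3)^(-1) · (1 − (-1)/31^3)^(-1) = 16829566118167783909225/17369167366519535960064.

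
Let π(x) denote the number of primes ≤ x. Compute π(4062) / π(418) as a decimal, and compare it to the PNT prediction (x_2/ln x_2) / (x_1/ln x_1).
π(4062)/π(418) = 560/80 ≈ 7.0000;  PNT prediction ≈ 7.0584.

π(418) = 80 and π(4062) = 560, so π(4062)/π(418) ≈ 7.0000. The PNT-predicted ratio is (4062/ln(4062)) / (418/ln(418)) ≈ 7.0584. The two agree to within a few percent, as expected.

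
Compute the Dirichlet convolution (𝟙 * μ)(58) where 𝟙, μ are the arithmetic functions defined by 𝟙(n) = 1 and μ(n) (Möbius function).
(𝟙 * μ)(58) = 0

Divisors of 58: [1, 2, 29, 58]. For each d | 58:
  d = 1: 𝟙(1) · μ(58/1) = 1 · 1 = 1
  d = 2: 𝟙(2) · μ(58/2) = 1 · -1 = -1
  d = 29: 𝟙(29) · μ(58/29) = 1 · -1 = -1
  d = 58: 𝟙(58) · μ(58/58) = 1 · 1 = 1
Summing: (𝟙 * μ)(58) = 1 + -1 + -1 + 1 = 0.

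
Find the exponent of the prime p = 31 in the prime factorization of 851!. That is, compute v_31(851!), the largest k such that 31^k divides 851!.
v_31(851!) = 27

Legendre's formula: v_p(n!) = Σ_{k ≥ 1} ⌊n / p^k⌋. For p = 31, n = 851, the terms are:
  ⌊851/31^1⌋ = ⌊851/31⌋ = 27
(the next term ⌊851/31^2⌋ = 0, terminating the sum). Summing: v_31(851!) = 27 = 27.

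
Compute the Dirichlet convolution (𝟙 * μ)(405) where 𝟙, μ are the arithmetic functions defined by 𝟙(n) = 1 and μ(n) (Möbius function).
(𝟙 * μ)(405) = 0

Divisors of 405: [1, 3, 5, 9, 15, 27, 45, 81, 135, 405]. For each d | 405:
  d = 1: 𝟙(1) · μ(405/1) = 1 · 0 = 0
  d = 3: 𝟙(3) · μ(405/3) = 1 · 0 = 0
  d = 5: 𝟙(5) · μ(405/5) = 1 · 0 = 0
  d = 9: 𝟙(9) · μ(405/9) = 1 · 0 = 0
  d = 15: 𝟙(15) · μ(405/15) = 1 · 0 = 0
  d = 27: 𝟙(27) · μ(405/27) = 1 · 1 = 1
  d = 45: 𝟙(45) · μ(405/45) = 1 · 0 = 0
  d = 81: 𝟙(81) · μ(405/81) = 1 · -1 = -1
  d = 135: 𝟙(135) · μ(405/135) = 1 · -1 = -1
  d = 405: 𝟙(405) · μ(405/405) = 1 · 1 = 1
Summing: (𝟙 * μ)(405) = 0 + 0 + 0 + 0 + 0 + 1 + 0 + -1 + -1 + 1 = 0.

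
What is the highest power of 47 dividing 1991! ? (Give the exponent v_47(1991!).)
v_47(1991!) = 42

Legendre's formula: v_p(n!) = Σ_{k ≥ 1} ⌊n / p^k⌋. For p = 47, n = 1991, the terms are:
  ⌊1991/47^1⌋ = ⌊1991/47⌋ = 42
(the next term ⌊1991/47^2⌋ = 0, terminating the sum). Summing: v_47(1991!) = 42 = 42.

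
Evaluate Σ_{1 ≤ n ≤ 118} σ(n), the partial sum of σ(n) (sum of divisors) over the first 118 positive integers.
Σ_{n ≤ 118} σ(n) = 11469

Compute σ(n) for each 1 ≤ n ≤ 118: σ(1) = 1, σ(2) = 3, σ(3) = 4, σ(4) = 7, σ(5) = 6, σ(6) = 12, σ(7) = 8, σ(8) = 15, σ(9) = 13, σ(10) = 18, σ(11) = 12, σ(12) = 28, σ(13) = 14, σ(14) = 24, σ(15) = 24, σ(16) = 31, σ(17) = 18, σ(18) = 39, σ(19) = 20, σ(20) = 42, σ(21) = 32, σ(22) = 36, σ(23) = 24, σ(24) = 60, σ(25) = 31, σ(26) = 42, σ(27) = 40, σ(28) = 56, σ(29) = 30, σ(30) = 72, σ(31) = 32, σ(32) = 63, σ(33) = 48, σ(34) = 54, σ(35) = 48, σ(36) = 91, σ(37) = 38, σ(38) = 60, σ(39) = 56, σ(40) = 90, σ(41) = 42, σ(42) = 96, σ(43) = 44, σ(44) = 84, σ(45) = 78, σ(46) = 72, σ(47) = 48, σ(48) = 124, σ(49) = 57, σ(50) = 93, σ(51) = 72, σ(52) = 98, σ(53) = 54, σ(54) = 120, σ(55) = 72, σ(56) = 120, σ(57) = 80, σ(58) = 90, σ(59) = 60, σ(60) = 168, σ(61) = 62, σ(62) = 96, σ(63) = 104, σ(64) = 127, σ(65) = 84, σ(66) = 144, σ(67) = 68, σ(68) = 126, σ(69) = 96, σ(70) = 144, σ(71) = 72, σ(72) = 195, σ(73) = 74, σ(74) = 114, σ(75) = 124, σ(76) = 140, σ(77) = 96, σ(78) = 168, σ(79) = 80, σ(80) = 186, σ(81) = 121, σ(82) = 126, σ(83) = 84, σ(84) = 224, σ(85) = 108, σ(86) = 132, σ(87) = 120, σ(88) = 180, σ(89) = 90, σ(90) = 234, σ(91) = 112, σ(92) = 168, σ(93) = 128, σ(94) = 144, σ(95) = 120, σ(96) = 252, σ(97) = 98, σ(98) = 171, σ(99) = 156, σ(100) = 217, σ(101) = 102, σ(102) = 216, σ(103) = 104, σ(104) = 210, σ(105) = 192, σ(106) = 162, σ(107) = 108, σ(108) = 280, σ(109) = 110, σ(110) = 216, σ(111) = 152, σ(112) = 248, σ(113) = 114, σ(114) = 240, σ(115) = 144, σ(116) = 210, σ(117) = 182, σ(118) = 180. Summing all 118 values: 11469. (Average order: Σ_{n ≤ x} σ(n) ~ (π²/12) x². For x = 118, (π²/12)·118² ≈ 11452.03.)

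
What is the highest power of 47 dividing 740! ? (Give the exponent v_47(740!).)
v_47(740!) = 15

Legendre's formula: v_p(n!) = Σ_{k ≥ 1} ⌊n / p^k⌋. For p = 47, n = 740, the terms are:
  ⌊740/47^1⌋ = ⌊740/47⌋ = 15
(the next term ⌊740/47^2⌋ = 0, terminating the sum). Summing: v_47(740!) = 15 = 15.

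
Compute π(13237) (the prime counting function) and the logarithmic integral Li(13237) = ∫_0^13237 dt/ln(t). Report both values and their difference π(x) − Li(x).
π(13237) = 1573;  Li(13237) ≈ 1592.10;  π(x) − Li(x) ≈ -19.10.

Direct count of primes ≤ 13237 gives π(13237) = 1573. Numerical evaluation of the logarithmic integral gives Li(13237) ≈ 1592.10. The difference π(x) − Li(x) ≈ -19.10 is typically negative for small/moderate x (Li(x) overestimates), though Littlewood's theorem shows this sign changes infinitely often.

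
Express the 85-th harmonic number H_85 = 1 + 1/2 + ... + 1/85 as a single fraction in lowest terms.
H_85 = 3689819414629973415931738804725211919/734184632222154704090370027645633600

Direct summation: H_85 = 1 + 1/2 + ... + 1/85. The least common denominator is lcm(1, ..., 85) = 8076030954443701744994070304101969600; over this denominator the numerator is 8076030954443701744994070304101969600 + 4038015477221850872497035152050984800 + 2692010318147900581664690101367323200 + 2019007738610925436248517576025492400 + 1615206190888740348998814060820393920 + 1346005159073950290832345050683661600 + 1153718707777671677856295757728852800 + 1009503869305462718124258788012746200 + 897336772715966860554896700455774400 + 807603095444370174499407030410196960 + 734184632222154704090370027645633600 + 673002579536975145416172525341830800 + 621233150341823211153390023392459200 + 576859353888835838928147878864426400 + 538402063629580116332938020273464640 + 504751934652731359062129394006373100 + 475060644379041279117298253182468800 + 448668386357983430277448350227887200 + 425054260760194828683898437057998400 + 403801547722185087249703515205098480 + 384572902592557225952098585909617600 + 367092316111077352045185013822816800 + 351131780627987032391046534960955200 + 336501289768487572708086262670915400 + 323041238177748069799762812164078784 + 310616575170911605576695011696229600 + 299112257571988953518298900151924800 + 288429676944417919464073939432213200 + 278483826015300060172209320831102400 + 269201031814790058166469010136732320 + 260517127562700056290131300132321600 + 252375967326365679531064697003186550 + 244728210740718234696790009215211200 + 237530322189520639558649126591234400 + 230743741555534335571259151545770560 + 224334193178991715138724175113943600 + 218271106876856803918758656867620800 + 212527130380097414341949218528999200 + 207077716780607737051130007797486400 + 201900773861092543624851757602549240 + 196976364742529310853513909856145600 + 192286451296278612976049292954808800 + 187814673359155854534745821025627200 + 183546158055538676022592506911408400 + 179467354543193372110979340091154880 + 175565890313993516195523267480477600 + 171830445839227696702001495831956800 + 168250644884243786354043131335457700 + 164816958253953096836613679675550400 + 161520619088874034899881406082039392 + 158353548126347093039099417727489600 + 155308287585455802788347505848114800 + 152377942536673617830076798190603200 + 149556128785994476759149450075962400 + 146836926444430940818074005529126720 + 144214838472208959732036969716106600 + 141684753586731609561299479019332800 + 139241913007650030086104660415551200 + 136881880583791554999899496679694400 + 134600515907395029083234505068366160 + 132393950072847569590066726296753600 + 130258563781350028145065650066160800 + 128190967530852408650699528636539200 + 126187983663182839765532348501593275 + 124246630068364642230678004678491840 + 122364105370359117348395004607605600 + 120537775439458234999911497076148800 + 118765161094760319779324563295617200 + 117043926875995677463682178320318400 + 115371870777767167785629575772885280 + 113746914851319742887240426818337600 + 112167096589495857569362087556971800 + 110630561019776736232795483617835200 + 109135553438428401959379328433810400 + 107680412725916023266587604054692928 + 106263565190048707170974609264499600 + 104883518888879243441481432520804800 + 103538858390303868525565003898743200 + 102228239929667110696127472203822400 + 100950386930546271812425878801274620 + 99704085857329651172766300050641600 + 98488182371264655426756954928072800 + 97301577764381948734868316916891200 + 96143225648139306488024646477404400 + 95012128875808255823459650636493760 = 40588013560929707575249126851977331109, so H_85 = 40588013560929707575249126851977331109/8076030954443701744994070304101969600; reducing by gcd(40588013560929707575249126851977331109, 8076030954443701744994070304101969600) = 11 gives 3689819414629973415931738804725211919/734184632222154704090370027645633600 ≈ 5.02574. (The PNT-adjacent estimate ln(85) + γ ≈ 5.01987 matches within O(1/n).)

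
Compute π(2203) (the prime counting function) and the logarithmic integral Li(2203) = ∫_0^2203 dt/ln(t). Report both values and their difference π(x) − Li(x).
π(2203) = 328;  Li(2203) ≈ 341.35;  π(x) − Li(x) ≈ -13.35.

Direct count of primes ≤ 2203 gives π(2203) = 328. Numerical evaluation of the logarithmic integral gives Li(2203) ≈ 341.35. The difference π(x) − Li(x) ≈ -13.35 is typically negative for small/moderate x (Li(x) overestimates), though Littlewood's theorem shows this sign changes infinitely often.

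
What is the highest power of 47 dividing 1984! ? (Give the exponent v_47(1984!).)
v_47(1984!) = 42

Legendre's formula: v_p(n!) = Σ_{k ≥ 1} ⌊n / p^k⌋. For p = 47, n = 1984, the terms are:
  ⌊1984/47^1⌋ = ⌊1984/47⌋ = 42
(the next term ⌊1984/47^2⌋ = 0, terminating the sum). Summing: v_47(1984!) = 42 = 42.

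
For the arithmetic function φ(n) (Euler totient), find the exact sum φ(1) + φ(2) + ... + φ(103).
Σ_{n ≤ 103} φ(n) = 3278

Compute φ(n) for each 1 ≤ n ≤ 103: φ(1) = 1, φ(2) = 1, φ(3) = 2, φ(4) = 2, φ(5) = 4, φ(6) = 2, φ(7) = 6, φ(8) = 4, φ(9) = 6, φ(10) = 4, φ(11) = 10, φ(12) = 4, φ(13) = 12, φ(14) = 6, φ(15) = 8, φ(16) = 8, φ(17) = 16, φ(18) = 6, φ(19) = 18, φ(20) = 8, φ(21) = 12, φ(22) = 10, φ(23) = 22, φ(24) = 8, φ(25) = 20, φ(26) = 12, φ(27) = 18, φ(28) = 12, φ(29) = 28, φ(30) = 8, φ(31) = 30, φ(32) = 16, φ(33) = 20, φ(34) = 16, φ(35) = 24, φ(36) = 12, φ(37) = 36, φ(38) = 18, φ(39) = 24, φ(40) = 16, φ(41) = 40, φ(42) = 12, φ(43) = 42, φ(44) = 20, φ(45) = 24, φ(46) = 22, φ(47) = 46, φ(48) = 16, φ(49) = 42, φ(50) = 20, φ(51) = 32, φ(52) = 24, φ(53) = 52, φ(54) = 18, φ(55) = 40, φ(56) = 24, φ(57) = 36, φ(58) = 28, φ(59) = 58, φ(60) = 16, φ(61) = 60, φ(62) = 30, φ(63) = 36, φ(64) = 32, φ(65) = 48, φ(66) = 20, φ(67) = 66, φ(68) = 32, φ(69) = 44, φ(70) = 24, φ(71) = 70, φ(72) = 24, φ(73) = 72, φ(74) = 36, φ(75) = 40, φ(76) = 36, φ(77) = 60, φ(78) = 24, φ(79) = 78, φ(80) = 32, φ(81) = 54, φ(82) = 40, φ(83) = 82, φ(84) = 24, φ(85) = 64, φ(86) = 42, φ(87) = 56, φ(88) = 40, φ(89) = 88, φ(90) = 24, φ(91) = 72, φ(92) = 44, φ(93) = 60, φ(94) = 46, φ(95) = 72, φ(96) = 32, φ(97) = 96, φ(98) = 42, φ(99) = 60, φ(100) = 40, φ(101) = 100, φ(102) = 32, φ(103) = 102. Summing all 103 values: 3278. (Average order: Σ_{n ≤ x} φ(n) ~ (3/π²) x². For x = 103, (3/π²)·103² ≈ 3224.75.)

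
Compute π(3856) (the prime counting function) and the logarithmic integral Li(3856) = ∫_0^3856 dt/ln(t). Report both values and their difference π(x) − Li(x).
π(3856) = 535;  Li(3856) ≈ 547.96;  π(x) − Li(x) ≈ -12.96.

Direct count of primes ≤ 3856 gives π(3856) = 535. Numerical evaluation of the logarithmic integral gives Li(3856) ≈ 547.96. The difference π(x) − Li(x) ≈ -12.96 is typically negative for small/moderate x (Li(x) overestimates), though Littlewood's theorem shows this sign changes infinitely often.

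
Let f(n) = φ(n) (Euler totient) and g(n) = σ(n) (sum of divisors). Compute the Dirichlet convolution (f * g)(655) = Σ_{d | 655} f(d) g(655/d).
(φ * σ)(655) = 2620

Divisors of 655: [1, 5, 131, 655]. For each d | 655:
  d = 1: φ(1) · σ(655/1) = 1 · 792 = 792
  d = 5: φ(5) · σ(655/5) = 4 · 132 = 528
  d = 131: φ(131) · σ(655/131) = 130 · 6 = 780
  d = 655: φ(655) · σ(655/655) = 520 · 1 = 520
Summing: (φ * σ)(655) = 792 + 528 + 780 + 520 = 2620.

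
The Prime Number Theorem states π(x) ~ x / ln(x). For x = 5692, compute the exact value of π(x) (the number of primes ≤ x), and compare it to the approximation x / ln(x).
π(5692) = 749;  x/ln(x) ≈ 658.28;  relative error ≈ 12.11%.

Directly count primes up to 5692: π(5692) = 749. The PNT approximation gives 5692/ln(5692) ≈ 5692/8.64682 ≈ 658.28. Relative error (π(x) − x/ln(x)) / π(x) ≈ 12.11%; the approximation is known to undercount slightly (Li(x) is a better estimate).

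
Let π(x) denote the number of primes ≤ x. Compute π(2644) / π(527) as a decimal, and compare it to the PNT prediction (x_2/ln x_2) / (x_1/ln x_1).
π(2644)/π(527) = 382/99 ≈ 3.8586;  PNT prediction ≈ 3.9902.

π(527) = 99 and π(2644) = 382, so π(2644)/π(527) ≈ 3.8586. The PNT-predicted ratio is (2644/ln(2644)) / (527/ln(527)) ≈ 3.9902. The two agree to within a few percent, as expected.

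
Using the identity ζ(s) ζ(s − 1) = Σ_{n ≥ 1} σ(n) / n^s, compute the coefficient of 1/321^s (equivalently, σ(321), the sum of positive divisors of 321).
σ(321) = 432

In the product (Σ m^0/m^s)(Σ k / k^s) = Σ (Σ_{d | n} d) / n^s, the coefficient of 1/n^s is σ(n) = Σ_{d | n} d. For n = 321, divisors are [1, 3, 107, 321]; summing: σ(321) = 432.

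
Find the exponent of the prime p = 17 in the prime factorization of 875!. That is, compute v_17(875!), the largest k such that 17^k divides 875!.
v_17(875!) = 54

Legendre's formula: v_p(n!) = Σ_{k ≥ 1} ⌊n / p^k⌋. For p = 17, n = 875, the terms are:
  ⌊875/17^1⌋ = ⌊875/17⌋ = 51
  ⌊875/17^2⌋ = ⌊875/289⌋ = 3
(the next term ⌊875/17^3⌋ = 0, terminating the sum). Summing: v_17(875!) = 51 + 3 = 54.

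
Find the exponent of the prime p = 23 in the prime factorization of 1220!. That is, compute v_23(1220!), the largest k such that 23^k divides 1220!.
v_23(1220!) = 55

Legendre's formula: v_p(n!) = Σ_{k ≥ 1} ⌊n / p^k⌋. For p = 23, n = 1220, the terms are:
  ⌊1220/23^1⌋ = ⌊1220/23⌋ = 53
  ⌊1220/23^2⌋ = ⌊1220/529⌋ = 2
(the next term ⌊1220/23^3⌋ = 0, terminating the sum). Summing: v_23(1220!) = 53 + 2 = 55.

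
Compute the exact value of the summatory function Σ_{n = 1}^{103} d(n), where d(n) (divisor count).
Σ_{n ≤ 103} d(n) = 494

Compute d(n) for each 1 ≤ n ≤ 103: d(1) = 1, d(2) = 2, d(3) = 2, d(4) = 3, d(5) = 2, d(6) = 4, d(7) = 2, d(8) = 4, d(9) = 3, d(10) = 4, d(11) = 2, d(12) = 6, d(13) = 2, d(14) = 4, d(15) = 4, d(16) = 5, d(17) = 2, d(18) = 6, d(19) = 2, d(20) = 6, d(21) = 4, d(22) = 4, d(23) = 2, d(24) = 8, d(25) = 3, d(26) = 4, d(27) = 4, d(28) = 6, d(29) = 2, d(30) = 8, d(31) = 2, d(32) = 6, d(33) = 4, d(34) = 4, d(35) = 4, d(36) = 9, d(37) = 2, d(38) = 4, d(39) = 4, d(40) = 8, d(41) = 2, d(42) = 8, d(43) = 2, d(44) = 6, d(45) = 6, d(46) = 4, d(47) = 2, d(48) = 10, d(49) = 3, d(50) = 6, d(51) = 4, d(52) = 6, d(53) = 2, d(54) = 8, d(55) = 4, d(56) = 8, d(57) = 4, d(58) = 4, d(59) = 2, d(60) = 12, d(61) = 2, d(62) = 4, d(63) = 6, d(64) = 7, d(65) = 4, d(66) = 8, d(67) = 2, d(68) = 6, d(69) = 4, d(70) = 8, d(71) = 2, d(72) = 12, d(73) = 2, d(74) = 4, d(75) = 6, d(76) = 6, d(77) = 4, d(78) = 8, d(79) = 2, d(80) = 10, d(81) = 5, d(82) = 4, d(83) = 2, d(84) = 12, d(85) = 4, d(86) = 4, d(87) = 4, d(88) = 8, d(89) = 2, d(90) = 12, d(91) = 4, d(92) = 6, d(93) = 4, d(94) = 4, d(95) = 4, d(96) = 12, d(97) = 2, d(98) = 6, d(99) = 6, d(100) = 9, d(101) = 2, d(102) = 8, d(103) = 2. Summing all 103 values: 494. (Dirichlet's divisor formula: Σ_{n ≤ x} d(n) = x ln(x) + (2γ − 1) x + O(√x). For x = 103, the asymptotic estimate is ≈ 493.28.)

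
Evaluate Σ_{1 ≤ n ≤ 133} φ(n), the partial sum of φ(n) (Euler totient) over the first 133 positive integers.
Σ_{n ≤ 133} φ(n) = 5432

Compute φ(n) for each 1 ≤ n ≤ 133: φ(1) = 1, φ(2) = 1, φ(3) = 2, φ(4) = 2, φ(5) = 4, φ(6) = 2, φ(7) = 6, φ(8) = 4, φ(9) = 6, φ(10) = 4, φ(11) = 10, φ(12) = 4, φ(13) = 12, φ(14) = 6, φ(15) = 8, φ(16) = 8, φ(17) = 16, φ(18) = 6, φ(19) = 18, φ(20) = 8, φ(21) = 12, φ(22) = 10, φ(23) = 22, φ(24) = 8, φ(25) = 20, φ(26) = 12, φ(27) = 18, φ(28) = 12, φ(29) = 28, φ(30) = 8, φ(31) = 30, φ(32) = 16, φ(33) = 20, φ(34) = 16, φ(35) = 24, φ(36) = 12, φ(37) = 36, φ(38) = 18, φ(39) = 24, φ(40) = 16, φ(41) = 40, φ(42) = 12, φ(43) = 42, φ(44) = 20, φ(45) = 24, φ(46) = 22, φ(47) = 46, φ(48) = 16, φ(49) = 42, φ(50) = 20, φ(51) = 32, φ(52) = 24, φ(53) = 52, φ(54) = 18, φ(55) = 40, φ(56) = 24, φ(57) = 36, φ(58) = 28, φ(59) = 58, φ(60) = 16, φ(61) = 60, φ(62) = 30, φ(63) = 36, φ(64) = 32, φ(65) = 48, φ(66) = 20, φ(67) = 66, φ(68) = 32, φ(69) = 44, φ(70) = 24, φ(71) = 70, φ(72) = 24, φ(73) = 72, φ(74) = 36, φ(75) = 40, φ(76) = 36, φ(77) = 60, φ(78) = 24, φ(79) = 78, φ(80) = 32, φ(81) = 54, φ(82) = 40, φ(83) = 82, φ(84) = 24, φ(85) = 64, φ(86) = 42, φ(87) = 56, φ(88) = 40, φ(89) = 88, φ(90) = 24, φ(91) = 72, φ(92) = 44, φ(93) = 60, φ(94) = 46, φ(95) = 72, φ(96) = 32, φ(97) = 96, φ(98) = 42, φ(99) = 60, φ(100) = 40, φ(101) = 100, φ(102) = 32, φ(103) = 102, φ(104) = 48, φ(105) = 48, φ(106) = 52, φ(107) = 106, φ(108) = 36, φ(109) = 108, φ(110) = 40, φ(111) = 72, φ(112) = 48, φ(113) = 112, φ(114) = 36, φ(115) = 88, φ(116) = 56, φ(117) = 72, φ(118) = 58, φ(119) = 96, φ(120) = 32, φ(121) = 110, φ(122) = 60, φ(123) = 80, φ(124) = 60, φ(125) = 100, φ(126) = 36, φ(127) = 126, φ(128) = 64, φ(129) = 84, φ(130) = 48, φ(131) = 130, φ(132) = 40, φ(133) = 108. Summing all 133 values: 5432. (Average order: Σ_{n ≤ x} φ(n) ~ (3/π²) x². For x = 133, (3/π²)·133² ≈ 5376.81.)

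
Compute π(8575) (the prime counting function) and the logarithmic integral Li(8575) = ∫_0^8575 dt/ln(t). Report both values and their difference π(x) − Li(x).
π(8575) = 1068;  Li(8575) ≈ 1090.15;  π(x) − Li(x) ≈ -22.15.

Direct count of primes ≤ 8575 gives π(8575) = 1068. Numerical evaluation of the logarithmic integral gives Li(8575) ≈ 1090.15. The difference π(x) − Li(x) ≈ -22.15 is typically negative for small/moderate x (Li(x) overestimates), though Littlewood's theorem shows this sign changes infinitely often.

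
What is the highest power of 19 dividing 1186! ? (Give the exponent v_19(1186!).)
v_19(1186!) = 65

Legendre's formula: v_p(n!) = Σ_{k ≥ 1} ⌊n / p^k⌋. For p = 19, n = 1186, the terms are:
  ⌊1186/19^1⌋ = ⌊1186/19⌋ = 62
  ⌊1186/19^2⌋ = ⌊1186/361⌋ = 3
(the next term ⌊1186/19^3⌋ = 0, terminating the sum). Summing: v_19(1186!) = 62 + 3 = 65.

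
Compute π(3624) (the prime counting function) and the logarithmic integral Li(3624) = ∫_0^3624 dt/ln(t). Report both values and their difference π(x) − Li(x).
π(3624) = 507;  Li(3624) ≈ 519.76;  π(x) − Li(x) ≈ -12.76.

Direct count of primes ≤ 3624 gives π(3624) = 507. Numerical evaluation of the logarithmic integral gives Li(3624) ≈ 519.76. The difference π(x) − Li(x) ≈ -12.76 is typically negative for small/moderate x (Li(x) overestimates), though Littlewood's theorem shows this sign changes infinitely often.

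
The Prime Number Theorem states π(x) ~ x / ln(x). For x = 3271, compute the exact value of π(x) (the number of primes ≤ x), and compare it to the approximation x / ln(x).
π(3271) = 462;  x/ln(x) ≈ 404.18;  relative error ≈ 12.51%.

Directly count primes up to 3271: π(3271) = 462. The PNT approximation gives 3271/ln(3271) ≈ 3271/8.09285 ≈ 404.18. Relative error (π(x) − x/ln(x)) / π(x) ≈ 12.51%; the approximation is known to undercount slightly (Li(x) is a better estimate).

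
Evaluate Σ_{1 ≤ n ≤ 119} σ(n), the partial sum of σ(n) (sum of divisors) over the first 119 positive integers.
Σ_{n ≤ 119} σ(n) = 11613

Compute σ(n) for each 1 ≤ n ≤ 119: σ(1) = 1, σ(2) = 3, σ(3) = 4, σ(4) = 7, σ(5) = 6, σ(6) = 12, σ(7) = 8, σ(8) = 15, σ(9) = 13, σ(10) = 18, σ(11) = 12, σ(12) = 28, σ(13) = 14, σ(14) = 24, σ(15) = 24, σ(16) = 31, σ(17) = 18, σ(18) = 39, σ(19) = 20, σ(20) = 42, σ(21) = 32, σ(22) = 36, σ(23) = 24, σ(24) = 60, σ(25) = 31, σ(26) = 42, σ(27) = 40, σ(28) = 56, σ(29) = 30, σ(30) = 72, σ(31) = 32, σ(32) = 63, σ(33) = 48, σ(34) = 54, σ(35) = 48, σ(36) = 91, σ(37) = 38, σ(38) = 60, σ(39) = 56, σ(40) = 90, σ(41) = 42, σ(42) = 96, σ(43) = 44, σ(44) = 84, σ(45) = 78, σ(46) = 72, σ(47) = 48, σ(48) = 124, σ(49) = 57, σ(50) = 93, σ(51) = 72, σ(52) = 98, σ(53) = 54, σ(54) = 120, σ(55) = 72, σ(56) = 120, σ(57) = 80, σ(58) = 90, σ(59) = 60, σ(60) = 168, σ(61) = 62, σ(62) = 96, σ(63) = 104, σ(64) = 127, σ(65) = 84, σ(66) = 144, σ(67) = 68, σ(68) = 126, σ(69) = 96, σ(70) = 144, σ(71) = 72, σ(72) = 195, σ(73) = 74, σ(74) = 114, σ(75) = 124, σ(76) = 140, σ(77) = 96, σ(78) = 168, σ(79) = 80, σ(80) = 186, σ(81) = 121, σ(82) = 126, σ(83) = 84, σ(84) = 224, σ(85) = 108, σ(86) = 132, σ(87) = 120, σ(88) = 180, σ(89) = 90, σ(90) = 234, σ(91) = 112, σ(92) = 168, σ(93) = 128, σ(94) = 144, σ(95) = 120, σ(96) = 252, σ(97) = 98, σ(98) = 171, σ(99) = 156, σ(100) = 217, σ(101) = 102, σ(102) = 216, σ(103) = 104, σ(104) = 210, σ(105) = 192, σ(106) = 162, σ(107) = 108, σ(108) = 280, σ(109) = 110, σ(110) = 216, σ(111) = 152, σ(112) = 248, σ(113) = 114, σ(114) = 240, σ(115) = 144, σ(116) = 210, σ(117) = 182, σ(118) = 180, σ(119) = 144. Summing all 119 values: 11613. (Average order: Σ_{n ≤ x} σ(n) ~ (π²/12) x². For x = 119, (π²/12)·119² ≈ 11646.96.)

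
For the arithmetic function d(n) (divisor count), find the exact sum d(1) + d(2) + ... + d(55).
Σ_{n ≤ 55} d(n) = 231

Compute d(n) for each 1 ≤ n ≤ 55: d(1) = 1, d(2) = 2, d(3) = 2, d(4) = 3, d(5) = 2, d(6) = 4, d(7) = 2, d(8) = 4, d(9) = 3, d(10) = 4, d(11) = 2, d(12) = 6, d(13) = 2, d(14) = 4, d(15) = 4, d(16) = 5, d(17) = 2, d(18) = 6, d(19) = 2, d(20) = 6, d(21) = 4, d(22) = 4, d(23) = 2, d(24) = 8, d(25) = 3, d(26) = 4, d(27) = 4, d(28) = 6, d(29) = 2, d(30) = 8, d(31) = 2, d(32) = 6, d(33) = 4, d(34) = 4, d(35) = 4, d(36) = 9, d(37) = 2, d(38) = 4, d(39) = 4, d(40) = 8, d(41) = 2, d(42) = 8, d(43) = 2, d(44) = 6, d(45) = 6, d(46) = 4, d(47) = 2, d(48) = 10, d(49) = 3, d(50) = 6, d(51) = 4, d(52) = 6, d(53) = 2, d(54) = 8, d(55) = 4. Summing all 55 values: 231. (Dirichlet's divisor formula: Σ_{n ≤ x} d(n) = x ln(x) + (2γ − 1) x + O(√x). For x = 55, the asymptotic estimate is ≈ 228.90.)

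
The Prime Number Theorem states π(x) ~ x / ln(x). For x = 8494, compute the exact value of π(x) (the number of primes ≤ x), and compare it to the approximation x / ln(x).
π(8494) = 1059;  x/ln(x) ≈ 938.86;  relative error ≈ 11.34%.

Directly count primes up to 8494: π(8494) = 1059. The PNT approximation gives 8494/ln(8494) ≈ 8494/9.04712 ≈ 938.86. Relative error (π(x) − x/ln(x)) / π(x) ≈ 11.34%; the approximation is known to undercount slightly (Li(x) is a better estimate).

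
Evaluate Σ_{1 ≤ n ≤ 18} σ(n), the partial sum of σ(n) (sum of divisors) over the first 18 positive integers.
Σ_{n ≤ 18} σ(n) = 277

Compute σ(n) for each 1 ≤ n ≤ 18: σ(1) = 1, σ(2) = 3, σ(3) = 4, σ(4) = 7, σ(5) = 6, σ(6) = 12, σ(7) = 8, σ(8) = 15, σ(9) = 13, σ(10) = 18, σ(11) = 12, σ(12) = 28, σ(13) = 14, σ(14) = 24, σ(15) = 24, σ(16) = 31, σ(17) = 18, σ(18) = 39. Summing all 18 values: 277. (Average order: Σ_{n ≤ x} σ(n) ~ (π²/12) x². For x = 18, (π²/12)·18² ≈ 266.48.)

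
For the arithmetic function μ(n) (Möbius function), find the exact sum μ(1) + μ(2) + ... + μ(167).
Σ_{n ≤ 167} μ(n) = -1

Compute μ(n) for each 1 ≤ n ≤ 167: μ(1) = 1, μ(2) = -1, μ(3) = -1, μ(4) = 0, μ(5) = -1, μ(6) = 1, μ(7) = -1, μ(8) = 0, μ(9) = 0, μ(10) = 1, μ(11) = -1, μ(12) = 0, μ(13) = -1, μ(14) = 1, μ(15) = 1, μ(16) = 0, μ(17) = -1, μ(18) = 0, μ(19) = -1, μ(20) = 0, μ(21) = 1, μ(22) = 1, μ(23) = -1, μ(24) = 0, μ(25) = 0, μ(26) = 1, μ(27) = 0, μ(28) = 0, μ(29) = -1, μ(30) = -1, μ(31) = -1, μ(32) = 0, μ(33) = 1, μ(34) = 1, μ(35) = 1, μ(36) = 0, μ(37) = -1, μ(38) = 1, μ(39) = 1, μ(40) = 0, μ(41) = -1, μ(42) = -1, μ(43) = -1, μ(44) = 0, μ(45) = 0, μ(46) = 1, μ(47) = -1, μ(48) = 0, μ(49) = 0, μ(50) = 0, μ(51) = 1, μ(52) = 0, μ(53) = -1, μ(54) = 0, μ(55) = 1, μ(56) = 0, μ(57) = 1, μ(58) = 1, μ(59) = -1, μ(60) = 0, μ(61) = -1, μ(62) = 1, μ(63) = 0, μ(64) = 0, μ(65) = 1, μ(66) = -1, μ(67) = -1, μ(68) = 0, μ(69) = 1, μ(70) = -1, μ(71) = -1, μ(72) = 0, μ(73) = -1, μ(74) = 1, μ(75) = 0, μ(76) = 0, μ(77) = 1, μ(78) = -1, μ(79) = -1, μ(80) = 0, μ(81) = 0, μ(82) = 1, μ(83) = -1, μ(84) = 0, μ(85) = 1, μ(86) = 1, μ(87) = 1, μ(88) = 0, μ(89) = -1, μ(90) = 0, μ(91) = 1, μ(92) = 0, μ(93) = 1, μ(94) = 1, μ(95) = 1, μ(96) = 0, μ(97) = -1, μ(98) = 0, μ(99) = 0, μ(100) = 0, μ(101) = -1, μ(102) = -1, μ(103) = -1, μ(104) = 0, μ(105) = -1, μ(106) = 1, μ(107) = -1, μ(108) = 0, μ(109) = -1, μ(110) = -1, μ(111) = 1, μ(112) = 0, μ(113) = -1, μ(114) = -1, μ(115) = 1, μ(116) = 0, μ(117) = 0, μ(118) = 1, μ(119) = 1, μ(120) = 0, μ(121) = 0, μ(122) = 1, μ(123) = 1, μ(124) = 0, μ(125) = 0, μ(126) = 0, μ(127) = -1, μ(128) = 0, μ(129) = 1, μ(130) = -1, μ(131) = -1, μ(132) = 0, μ(133) = 1, μ(134) = 1, μ(135) = 0, μ(136) = 0, μ(137) = -1, μ(138) = -1, μ(139) = -1, μ(140) = 0, μ(141) = 1, μ(142) = 1, μ(143) = 1, μ(144) = 0, μ(145) = 1, μ(146) = 1, μ(147) = 0, μ(148) = 0, μ(149) = -1, μ(150) = 0, μ(151) = -1, μ(152) = 0, μ(153) = 0, μ(154) = -1, μ(155) = 1, μ(156) = 0, μ(157) = -1, μ(158) = 1, μ(159) = 1, μ(160) = 0, μ(161) = 1, μ(162) = 0, μ(163) = -1, μ(164) = 0, μ(165) = -1, μ(166) = 1, μ(167) = -1. Summing all 167 values: -1. (Mertens function M(x) = Σ_{n ≤ x} μ(n); on average M(x) should be small (PNT ⟺ M(x) = o(x)).)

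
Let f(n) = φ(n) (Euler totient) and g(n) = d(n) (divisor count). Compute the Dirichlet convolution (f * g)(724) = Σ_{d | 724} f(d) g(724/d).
(φ * d)(724) = 1274

Divisors of 724: [1, 2, 4, 181, 362, 724]. For each d | 724:
  d = 1: φ(1) · d(724/1) = 1 · 6 = 6
  d = 2: φ(2) · d(724/2) = 1 · 4 = 4
  d = 4: φ(4) · d(724/4) = 2 · 2 = 4
  d = 181: φ(181) · d(724/181) = 180 · 3 = 540
  d = 362: φ(362) · d(724/362) = 180 · 2 = 360
  d = 724: φ(724) · d(724/724) = 360 · 1 = 360
Summing: (φ * d)(724) = 6 + 4 + 4 + 540 + 360 + 360 = 1274.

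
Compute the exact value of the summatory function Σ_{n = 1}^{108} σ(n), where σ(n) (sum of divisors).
Σ_{n ≤ 108} σ(n) = 9673

Compute σ(n) for each 1 ≤ n ≤ 108: σ(1) = 1, σ(2) = 3, σ(3) = 4, σ(4) = 7, σ(5) = 6, σ(6) = 12, σ(7) = 8, σ(8) = 15, σ(9) = 13, σ(10) = 18, σ(11) = 12, σ(12) = 28, σ(13) = 14, σ(14) = 24, σ(15) = 24, σ(16) = 31, σ(17) = 18, σ(18) = 39, σ(19) = 20, σ(20) = 42, σ(21) = 32, σ(22) = 36, σ(23) = 24, σ(24) = 60, σ(25) = 31, σ(26) = 42, σ(27) = 40, σ(28) = 56, σ(29) = 30, σ(30) = 72, σ(31) = 32, σ(32) = 63, σ(33) = 48, σ(34) = 54, σ(35) = 48, σ(36) = 91, σ(37) = 38, σ(38) = 60, σ(39) = 56, σ(40) = 90, σ(41) = 42, σ(42) = 96, σ(43) = 44, σ(44) = 84, σ(45) = 78, σ(46) = 72, σ(47) = 48, σ(48) = 124, σ(49) = 57, σ(50) = 93, σ(51) = 72, σ(52) = 98, σ(53) = 54, σ(54) = 120, σ(55) = 72, σ(56) = 120, σ(57) = 80, σ(58) = 90, σ(59) = 60, σ(60) = 168, σ(61) = 62, σ(62) = 96, σ(63) = 104, σ(64) = 127, σ(65) = 84, σ(66) = 144, σ(67) = 68, σ(68) = 126, σ(69) = 96, σ(70) = 144, σ(71) = 72, σ(72) = 195, σ(73) = 74, σ(74) = 114, σ(75) = 124, σ(76) = 140, σ(77) = 96, σ(78) = 168, σ(79) = 80, σ(80) = 186, σ(81) = 121, σ(82) = 126, σ(83) = 84, σ(84) = 224, σ(85) = 108, σ(86) = 132, σ(87) = 120, σ(88) = 180, σ(89) = 90, σ(90) = 234, σ(91) = 112, σ(92) = 168, σ(93) = 128, σ(94) = 144, σ(95) = 120, σ(96) = 252, σ(97) = 98, σ(98) = 171, σ(99) = 156, σ(100) = 217, σ(101) = 102, σ(102) = 216, σ(103) = 104, σ(104) = 210, σ(105) = 192, σ(106) = 162, σ(107) = 108, σ(108) = 280. Summing all 108 values: 9673. (Average order: Σ_{n ≤ x} σ(n) ~ (π²/12) x². For x = 108, (π²/12)·108² ≈ 9593.26.)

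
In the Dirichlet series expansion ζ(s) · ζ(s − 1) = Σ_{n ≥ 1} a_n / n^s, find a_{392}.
σ(392) = 855

In the product (Σ m^0/m^s)(Σ k / k^s) = Σ (Σ_{d | n} d) / n^s, the coefficient of 1/n^s is σ(n) = Σ_{d | n} d. For n = 392, divisors are [1, 2, 4, 7, 8, 14, 28, 49, 56, 98, 196, 392]; summing: σ(392) = 855.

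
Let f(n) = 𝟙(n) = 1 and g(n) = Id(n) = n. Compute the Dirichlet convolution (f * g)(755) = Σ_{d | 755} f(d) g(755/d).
(𝟙 * Id)(755) = 912

Divisors of 755: [1, 5, 151, 755]. For each d | 755:
  d = 1: 𝟙(1) · Id(755/1) = 1 · 755 = 755
  d = 5: 𝟙(5) · Id(755/5) = 1 · 151 = 151
  d = 151: 𝟙(151) · Id(755/151) = 1 · 5 = 5
  d = 755: 𝟙(755) · Id(755/755) = 1 · 1 = 1
Summing: (𝟙 * Id)(755) = 755 + 151 + 5 + 1 = 912.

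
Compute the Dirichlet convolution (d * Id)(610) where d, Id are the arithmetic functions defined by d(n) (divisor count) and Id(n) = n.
(d * Id)(610) = 1764

Divisors of 610: [1, 2, 5, 10, 61, 122, 305, 610]. For each d | 610:
  d = 1: d(1) · Id(610/1) = 1 · 610 = 610
  d = 2: d(2) · Id(610/2) = 2 · 305 = 610
  d = 5: d(5) · Id(610/5) = 2 · 122 = 244
  d = 10: d(10) · Id(610/10) = 4 · 61 = 244
  d = 61: d(61) · Id(610/61) = 2 · 10 = 20
  d = 122: d(122) · Id(610/122) = 4 · 5 = 20
  d = 305: d(305) · Id(610/305) = 4 · 2 = 8
  d = 610: d(610) · Id(610/610) = 8 · 1 = 8
Summing: (d * Id)(610) = 610 + 610 + 244 + 244 + 20 + 20 + 8 + 8 = 1764.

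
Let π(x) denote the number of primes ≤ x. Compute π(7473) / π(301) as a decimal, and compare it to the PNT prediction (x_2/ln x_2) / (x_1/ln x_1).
π(7473)/π(301) = 945/62 ≈ 15.2419;  PNT prediction ≈ 15.8864.

π(301) = 62 and π(7473) = 945, so π(7473)/π(301) ≈ 15.2419. The PNT-predicted ratio is (7473/ln(7473)) / (301/ln(301)) ≈ 15.8864. The two agree to within a few percent, as expected.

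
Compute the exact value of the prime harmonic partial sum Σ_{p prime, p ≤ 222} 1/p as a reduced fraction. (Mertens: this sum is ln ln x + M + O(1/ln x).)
Σ 1/p = 3215488142498485484492183158345029261034221047849345857469577412562094716564064084247/1645783550795210387735581011435590727981167322669649249414629852197255934130751870910

π(222) = 47, so the primes ≤ 222 are [2, 3, 5, 7, 11, 13, 17, 19, 23, 29, 31, 37, 41, 43, 47, 53, 59, 61, 67, 71, 73, 79, 83, 89, 97, 101, 103, 107, 109, 113, 127, 131, 137, 139, 149, 151, 157, 163, 167, 173, 179, 181, 191, 193, 197, 199, 211]. Summing 1/p over these primes: 3215488142498485484492183158345029261034221047849345857469577412562094716564064084247/1645783550795210387735581011435590727981167322669649249414629852197255934130751870910 ≈ 1.9538. Mertens estimate ln ln(222) + 0.2615 ≈ 1.9484.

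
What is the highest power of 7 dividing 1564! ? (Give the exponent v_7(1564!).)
v_7(1564!) = 258

Legendre's formula: v_p(n!) = Σ_{k ≥ 1} ⌊n / p^k⌋. For p = 7, n = 1564, the terms are:
  ⌊1564/7^1⌋ = ⌊1564/7⌋ = 223
  ⌊1564/7^2⌋ = ⌊1564/49⌋ = 31
  ⌊1564/7^3⌋ = ⌊1564/343⌋ = 4
(the next term ⌊1564/7^4⌋ = 0, terminating the sum). Summing: v_7(1564!) = 223 + 31 + 4 = 258.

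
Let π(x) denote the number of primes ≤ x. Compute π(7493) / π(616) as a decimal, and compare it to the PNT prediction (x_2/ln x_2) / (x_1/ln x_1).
π(7493)/π(616) = 949/112 ≈ 8.4732;  PNT prediction ≈ 8.7575.

π(616) = 112 and π(7493) = 949, so π(7493)/π(616) ≈ 8.4732. The PNT-predicted ratio is (7493/ln(7493)) / (616/ln(616)) ≈ 8.7575. The two agree to within a few percent, as expected.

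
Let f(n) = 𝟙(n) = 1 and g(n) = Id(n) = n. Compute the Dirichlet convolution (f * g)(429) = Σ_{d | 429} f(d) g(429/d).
(𝟙 * Id)(429) = 672

Divisors of 429: [1, 3, 11, 13, 33, 39, 143, 429]. For each d | 429:
  d = 1: 𝟙(1) · Id(429/1) = 1 · 429 = 429
  d = 3: 𝟙(3) · Id(429/3) = 1 · 143 = 143
  d = 11: 𝟙(11) · Id(429/11) = 1 · 39 = 39
  d = 13: 𝟙(13) · Id(429/13) = 1 · 33 = 33
  d = 33: 𝟙(33) · Id(429/33) = 1 · 13 = 13
  d = 39: 𝟙(39) · Id(429/39) = 1 · 11 = 11
  d = 143: 𝟙(143) · Id(429/143) = 1 · 3 = 3
  d = 429: 𝟙(429) · Id(429/429) = 1 · 1 = 1
Summing: (𝟙 * Id)(429) = 429 + 143 + 39 + 33 + 13 + 11 + 3 + 1 = 672.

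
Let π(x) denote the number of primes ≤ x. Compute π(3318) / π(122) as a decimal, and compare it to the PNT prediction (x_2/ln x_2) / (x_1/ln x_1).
π(3318)/π(122) = 466/30 ≈ 15.5333;  PNT prediction ≈ 16.1159.

π(122) = 30 and π(3318) = 466, so π(3318)/π(122) ≈ 15.5333. The PNT-predicted ratio is (3318/ln(3318)) / (122/ln(122)) ≈ 16.1159. The two agree to within a few percent, as expected.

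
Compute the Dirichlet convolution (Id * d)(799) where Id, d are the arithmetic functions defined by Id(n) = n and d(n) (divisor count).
(Id * d)(799) = 931

Divisors of 799: [1, 17, 47, 799]. For each d | 799:
  d = 1: Id(1) · d(799/1) = 1 · 4 = 4
  d = 17: Id(17) · d(799/17) = 17 · 2 = 34
  d = 47: Id(47) · d(799/47) = 47 · 2 = 94
  d = 799: Id(799) · d(799/799) = 799 · 1 = 799
Summing: (Id * d)(799) = 4 + 34 + 94 + 799 = 931.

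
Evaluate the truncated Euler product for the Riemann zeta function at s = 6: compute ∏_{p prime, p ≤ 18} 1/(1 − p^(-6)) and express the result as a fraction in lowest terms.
∏ = 3816568575537013278125/3751506094174038687744

The primes p ≤ 18 are [2, 3, 5, 7, 11, 13, 17]. For each prime, (1 − 1/p^6)^(-1) = p^6 / (p^6 − 1). The product is (1 − 1/2^6)^(-1), (1 − 1/3^6)^(-1), (1 − 1/5^6)^(-1), (1 − 1/7^6)^(-1), (1 − 1/11^6)^(-1), (1 − 1/13^6)^(-1), (1 − 1/17^6)^(-1) = ∏ p^6 / (p^6 − 1) = 3816568575537013278125/3751506094174038687744.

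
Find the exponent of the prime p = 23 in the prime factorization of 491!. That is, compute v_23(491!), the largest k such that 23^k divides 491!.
v_23(491!) = 21

Legendre's formula: v_p(n!) = Σ_{k ≥ 1} ⌊n / p^k⌋. For p = 23, n = 491, the terms are:
  ⌊491/23^1⌋ = ⌊491/23⌋ = 21
(the next term ⌊491/23^2⌋ = 0, terminating the sum). Summing: v_23(491!) = 21 = 21.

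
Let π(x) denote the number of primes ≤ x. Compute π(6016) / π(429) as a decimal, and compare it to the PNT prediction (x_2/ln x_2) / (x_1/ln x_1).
π(6016)/π(429) = 785/82 ≈ 9.5732;  PNT prediction ≈ 9.7679.

π(429) = 82 and π(6016) = 785, so π(6016)/π(429) ≈ 9.5732. The PNT-predicted ratio is (6016/ln(6016)) / (429/ln(429)) ≈ 9.7679. The two agree to within a few percent, as expected.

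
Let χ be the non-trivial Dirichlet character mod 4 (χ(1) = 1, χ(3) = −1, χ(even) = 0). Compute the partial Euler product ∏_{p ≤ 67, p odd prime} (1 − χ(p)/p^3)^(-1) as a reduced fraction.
∏ = 497044101252700953274063170881740849527845657594881/512972994773739111227016105418519405174088647311360

The odd primes p ≤ 67 are [3, 5, 7, 11, 13, 17, 19, 23, 29, 31, 37, 41, 43, 47, 53, 59, 61, 67]. For each, χ(p) = 1 if p ≡ 1 mod 4, χ(p) = −1 if p ≡ 3 mod 4. Taking (1 − χ(p)/p^3)^(-1) = p^3/(p^3 − χ(p)): (1 − (-1)/3^3)^(-1) · (1 − (1)/5^3)^(-1) · (1 − (-1)/7^3)^(-1) · (1 − (-1)/11^3)^(-1) · (1 − (1)/13^3)^(-1) · (1 − (1)/17^3)^(-1) · (1 − (-1)/19^3)^(-1) · (1 − (-1)/23^3)^(-1) · (1 − (1)/29^3)^(-1) · (1 − (-1)/31^3)^(-1) · (1 − (1)/37^3)^(-1) · (1 − (1)/41^3)^(-1) · (1 − (-1)/43^3)^(-1) · (1 − (-1)/47^3)^(-1) · (1 − (1)/53^3)^(-1) · (1 − (-1)/59^3)^(-1) · (1 − (1)/61^3)^(-1) · (1 − (-1)/67^3)^(-1) = 497044101252700953274063170881740849527845657594881/512972994773739111227016105418519405174088647311360.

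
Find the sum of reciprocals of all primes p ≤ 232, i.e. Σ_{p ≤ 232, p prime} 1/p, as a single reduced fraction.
Σ 1/p = 37527519788898476695193360507423991967783840502510585362878348092116031948860199524739442233/19078266889580195013601891820992757757219839668357012055907516904309700014933909014729740190

π(232) = 50, so the primes ≤ 232 are [2, 3, 5, 7, 11, 13, 17, 19, 23, 29, 31, 37, 41, 43, 47, 53, 59, 61, 67, 71, 73, 79, 83, 89, 97, 101, 103, 107, 109, 113, 127, 131, 137, 139, 149, 151, 157, 163, 167, 173, 179, 181, 191, 193, 197, 199, 211, 223, 227, 229]. Summing 1/p over these primes: 37527519788898476695193360507423991967783840502510585362878348092116031948860199524739442233/19078266889580195013601891820992757757219839668357012055907516904309700014933909014729740190 ≈ 1.9670. Mertens estimate ln ln(232) + 0.2615 ≈ 1.9565.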